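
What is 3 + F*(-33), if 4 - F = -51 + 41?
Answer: -459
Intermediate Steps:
F = 14 (F = 4 - (-51 + 41) = 4 - 1*(-10) = 4 + 10 = 14)
3 + F*(-33) = 3 + 14*(-33) = 3 - 462 = -459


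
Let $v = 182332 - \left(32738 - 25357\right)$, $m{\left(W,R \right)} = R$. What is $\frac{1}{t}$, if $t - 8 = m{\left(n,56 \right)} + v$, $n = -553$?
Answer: $\frac{1}{175015} \approx 5.7138 \cdot 10^{-6}$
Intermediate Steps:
$v = 174951$ ($v = 182332 - \left(32738 - 25357\right) = 182332 - 7381 = 174951$)
$t = 175015$ ($t = 8 + \left(56 + 174951\right) = 8 + 175007 = 175015$)
$\frac{1}{t} = \frac{1}{175015}$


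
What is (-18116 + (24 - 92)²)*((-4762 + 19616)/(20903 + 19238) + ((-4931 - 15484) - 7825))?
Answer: 15294085775112/40141 ≈ 3.8101e+8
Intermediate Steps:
(-18116 + (24 - 92)²)*((-4762 + 19616)/(20903 + 19238) + ((-4931 - 15484) - 7825)) = (-18116 + (-68)²)*(14854/40141 + (-20415 - 7825)) = (-18116 + 4624)*(14854*(1/40141) - 28240) = -13492*(14854/40141 - 28240) = -13492*(-1133566986/40141) = 15294085775112/40141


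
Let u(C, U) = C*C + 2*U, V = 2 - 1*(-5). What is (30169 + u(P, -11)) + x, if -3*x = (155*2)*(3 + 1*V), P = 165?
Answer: 169016/3 ≈ 56339.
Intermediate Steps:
V = 7 (V = 2 + 5 = 7)
u(C, U) = C² + 2*U
x = -3100/3 (x = -155*2*(3 + 1*7)/3 = -310*(3 + 7)/3 = -310*10/3 = -⅓*3100 = -3100/3 ≈ -1033.3)
(30169 + u(P, -11)) + x = (30169 + (165² + 2*(-11))) - 3100/3 = (30169 + (27225 - 22)) - 3100/3 = (30169 + 27203) - 3100/3 = 57372 - 3100/3 = 169016/3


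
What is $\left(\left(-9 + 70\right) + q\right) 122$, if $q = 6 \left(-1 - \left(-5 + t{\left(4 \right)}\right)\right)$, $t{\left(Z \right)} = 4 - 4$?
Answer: $10370$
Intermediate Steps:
$t{\left(Z \right)} = 0$ ($t{\left(Z \right)} = 4 - 4 = 0$)
$q = 24$ ($q = 6 \left(-1 + \left(5 - 0\right)\right) = 6 \left(-1 + \left(5 + 0\right)\right) = 6 \left(-1 + 5\right) = 6 \cdot 4 = 24$)
$\left(\left(-9 + 70\right) + q\right) 122 = \left(\left(-9 + 70\right) + 24\right) 122 = \left(61 + 24\right) 122 = 85 \cdot 122 = 10370$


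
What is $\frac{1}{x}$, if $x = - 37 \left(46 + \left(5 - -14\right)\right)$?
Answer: $- \frac{1}{2405} \approx -0.0004158$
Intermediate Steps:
$x = -2405$ ($x = - 37 \left(46 + \left(5 + 14\right)\right) = - 37 \left(46 + 19\right) = \left(-37\right) 65 = -2405$)
$\frac{1}{x} = \frac{1}{-2405} = - \frac{1}{2405}$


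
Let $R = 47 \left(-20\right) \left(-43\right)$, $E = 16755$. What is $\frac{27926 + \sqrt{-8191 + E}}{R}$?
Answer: $\frac{13963}{20210} + \frac{\sqrt{2141}}{20210} \approx 0.69318$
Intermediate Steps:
$R = 40420$ ($R = \left(-940\right) \left(-43\right) = 40420$)
$\frac{27926 + \sqrt{-8191 + E}}{R} = \frac{27926 + \sqrt{-8191 + 16755}}{40420} = \left(27926 + \sqrt{8564}\right) \frac{1}{40420} = \left(27926 + 2 \sqrt{2141}\right) \frac{1}{40420} = \frac{13963}{20210} + \frac{\sqrt{2141}}{20210}$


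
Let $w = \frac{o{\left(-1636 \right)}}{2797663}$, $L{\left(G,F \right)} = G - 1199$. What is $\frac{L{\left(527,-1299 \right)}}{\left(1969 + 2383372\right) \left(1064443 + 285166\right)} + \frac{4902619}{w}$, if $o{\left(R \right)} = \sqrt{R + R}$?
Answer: $- \frac{96}{459896811667} - \frac{13715875779397 i \sqrt{818}}{1636} \approx -2.0874 \cdot 10^{-10} - 2.3978 \cdot 10^{11} i$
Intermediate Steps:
$o{\left(R \right)} = \sqrt{2} \sqrt{R}$ ($o{\left(R \right)} = \sqrt{2 R} = \sqrt{2} \sqrt{R}$)
$L{\left(G,F \right)} = -1199 + G$
$w = \frac{2 i \sqrt{818}}{2797663}$ ($w = \frac{\sqrt{2} \sqrt{-1636}}{2797663} = \sqrt{2} \cdot 2 i \sqrt{409} \cdot \frac{1}{2797663} = 2 i \sqrt{818} \cdot \frac{1}{2797663} = \frac{2 i \sqrt{818}}{2797663} \approx 2.0446 \cdot 10^{-5} i$)
$\frac{L{\left(527,-1299 \right)}}{\left(1969 + 2383372\right) \left(1064443 + 285166\right)} + \frac{4902619}{w} = \frac{-1199 + 527}{\left(1969 + 2383372\right) \left(1064443 + 285166\right)} + \frac{4902619}{\frac{2}{2797663} i \sqrt{818}} = - \frac{672}{2385341 \cdot 1349609} + 4902619 \left(- \frac{2797663 i \sqrt{818}}{1636}\right) = - \frac{672}{3219277681669} - \frac{13715875779397 i \sqrt{818}}{1636} = \left(-672\right) \frac{1}{3219277681669} - \frac{13715875779397 i \sqrt{818}}{1636} = - \frac{96}{459896811667} - \frac{13715875779397 i \sqrt{818}}{1636}$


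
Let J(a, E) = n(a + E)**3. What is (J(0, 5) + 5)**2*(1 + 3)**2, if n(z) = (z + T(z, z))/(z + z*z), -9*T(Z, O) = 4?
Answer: 9699082695534241/24213780562500 ≈ 400.56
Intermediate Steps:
T(Z, O) = -4/9 (T(Z, O) = -1/9*4 = -4/9)
n(z) = (-4/9 + z)/(z + z**2) (n(z) = (z - 4/9)/(z + z*z) = (-4/9 + z)/(z + z**2))
J(a, E) = (-4/9 + E + a)**3/((E + a)**3*(1 + E + a)**3) (J(a, E) = ((-4/9 + (a + E))/((a + E)*(1 + (a + E))))**3 = ((-4/9 + (E + a))/((E + a)*(1 + (E + a))))**3 = ((-4/9 + E + a)/((E + a)*(1 + E + a)))**3 = (-4/9 + E + a)**3/((E + a)**3*(1 + E + a)**3))
(J(0, 5) + 5)**2*(1 + 3)**2 = ((-4 + 9*5 + 9*0)**3/(729*(5 + 0)**3*(1 + 5 + 0)**3) + 5)**2*(1 + 3)**2 = ((1/729)*(-4 + 45 + 0)**3/(5**3*6**3) + 5)**2*4**2 = ((1/729)*(1/125)*(1/216)*41**3 + 5)**2*16 = ((1/729)*(1/125)*(1/216)*68921 + 5)**2*16 = (68921/19683000 + 5)**2*16 = (98483921/19683000)**2*16 = (9699082695534241/387420489000000)*16 = 9699082695534241/24213780562500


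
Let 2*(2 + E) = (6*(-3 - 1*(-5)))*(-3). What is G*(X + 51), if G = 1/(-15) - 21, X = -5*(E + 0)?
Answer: -47716/15 ≈ -3181.1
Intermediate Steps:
E = -20 (E = -2 + ((6*(-3 - 1*(-5)))*(-3))/2 = -2 + ((6*(-3 + 5))*(-3))/2 = -2 + ((6*2)*(-3))/2 = -2 + (12*(-3))/2 = -2 + (1/2)*(-36) = -2 - 18 = -20)
X = 100 (X = -5*(-20 + 0) = -5*(-20) = 100)
G = -316/15 (G = -1/15 - 21 = -316/15 ≈ -21.067)
G*(X + 51) = -316*(100 + 51)/15 = -316/15*151 = -47716/15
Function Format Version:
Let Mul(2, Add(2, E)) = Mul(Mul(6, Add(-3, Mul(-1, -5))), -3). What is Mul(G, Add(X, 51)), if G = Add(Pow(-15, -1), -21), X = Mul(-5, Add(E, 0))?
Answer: Rational(-47716, 15) ≈ -3181.1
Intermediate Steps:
E = -20 (E = Add(-2, Mul(Rational(1, 2), Mul(Mul(6, Add(-3, Mul(-1, -5))), -3))) = Add(-2, Mul(Rational(1, 2), Mul(Mul(6, Add(-3, 5)), -3))) = Add(-2, Mul(Rational(1, 2), Mul(Mul(6, 2), -3))) = Add(-2, Mul(Rational(1, 2), Mul(12, -3))) = Add(-2, Mul(Rational(1, 2), -36)) = Add(-2, -18) = -20)
X = 100 (X = Mul(-5, Add(-20, 0)) = Mul(-5, -20) = 100)
G = Rational(-316, 15) (G = Add(Rational(-1, 15), -21) = Rational(-316, 15) ≈ -21.067)
Mul(G, Add(X, 51)) = Mul(Rational(-316, 15), Add(100, 51)) = Mul(Rational(-316, 15), 151) = Rational(-47716, 15)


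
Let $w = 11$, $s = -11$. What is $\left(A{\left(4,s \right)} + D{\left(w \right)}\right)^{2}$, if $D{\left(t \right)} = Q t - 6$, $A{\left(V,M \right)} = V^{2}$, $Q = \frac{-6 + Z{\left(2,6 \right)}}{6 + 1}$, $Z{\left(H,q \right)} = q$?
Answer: $100$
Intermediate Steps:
$Q = 0$ ($Q = \frac{-6 + 6}{6 + 1} = \frac{0}{7} = 0 \cdot \frac{1}{7} = 0$)
$D{\left(t \right)} = -6$ ($D{\left(t \right)} = 0 t - 6 = 0 - 6 = -6$)
$\left(A{\left(4,s \right)} + D{\left(w \right)}\right)^{2} = \left(4^{2} - 6\right)^{2} = \left(16 - 6\right)^{2} = 10^{2} = 100$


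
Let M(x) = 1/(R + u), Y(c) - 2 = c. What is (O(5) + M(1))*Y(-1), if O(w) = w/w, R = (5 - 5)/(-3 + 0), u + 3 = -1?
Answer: ¾ ≈ 0.75000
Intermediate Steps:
u = -4 (u = -3 - 1 = -4)
Y(c) = 2 + c
R = 0 (R = 0/(-3) = 0*(-⅓) = 0)
M(x) = -¼ (M(x) = 1/(0 - 4) = 1/(-4) = -¼)
O(w) = 1
(O(5) + M(1))*Y(-1) = (1 - ¼)*(2 - 1) = (¾)*1 = ¾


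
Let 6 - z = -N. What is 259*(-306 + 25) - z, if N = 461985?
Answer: -534770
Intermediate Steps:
z = 461991 (z = 6 - (-1)*461985 = 6 - 1*(-461985) = 6 + 461985 = 461991)
259*(-306 + 25) - z = 259*(-306 + 25) - 1*461991 = 259*(-281) - 461991 = -72779 - 461991 = -534770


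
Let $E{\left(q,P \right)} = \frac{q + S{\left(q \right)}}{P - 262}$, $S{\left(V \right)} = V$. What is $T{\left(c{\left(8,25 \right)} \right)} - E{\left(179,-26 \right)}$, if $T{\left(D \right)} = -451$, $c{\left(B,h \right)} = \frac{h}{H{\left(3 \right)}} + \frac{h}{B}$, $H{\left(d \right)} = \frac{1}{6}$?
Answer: $- \frac{64765}{144} \approx -449.76$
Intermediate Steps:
$H{\left(d \right)} = \frac{1}{6}$
$c{\left(B,h \right)} = 6 h + \frac{h}{B}$ ($c{\left(B,h \right)} = h \frac{1}{\frac{1}{6}} + \frac{h}{B} = h 6 + \frac{h}{B} = 6 h + \frac{h}{B}$)
$E{\left(q,P \right)} = \frac{2 q}{-262 + P}$ ($E{\left(q,P \right)} = \frac{q + q}{P - 262} = \frac{2 q}{-262 + P}$)
$T{\left(c{\left(8,25 \right)} \right)} - E{\left(179,-26 \right)} = -451 - 2 \cdot 179 \frac{1}{-262 - 26} = -451 - 2 \cdot 179 \frac{1}{-288} = -451 - 2 \cdot 179 \left(- \frac{1}{288}\right) = -451 - - \frac{179}{144} = -451 + \frac{179}{144} = - \frac{64765}{144}$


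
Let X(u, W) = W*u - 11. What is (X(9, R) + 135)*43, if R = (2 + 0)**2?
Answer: 6880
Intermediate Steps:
R = 4 (R = 2**2 = 4)
X(u, W) = -11 + W*u
(X(9, R) + 135)*43 = ((-11 + 4*9) + 135)*43 = ((-11 + 36) + 135)*43 = (25 + 135)*43 = 160*43 = 6880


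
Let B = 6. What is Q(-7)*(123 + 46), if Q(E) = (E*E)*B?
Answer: 49686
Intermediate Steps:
Q(E) = 6*E**2 (Q(E) = (E*E)*6 = E**2*6 = 6*E**2)
Q(-7)*(123 + 46) = (6*(-7)**2)*(123 + 46) = (6*49)*169 = 294*169 = 49686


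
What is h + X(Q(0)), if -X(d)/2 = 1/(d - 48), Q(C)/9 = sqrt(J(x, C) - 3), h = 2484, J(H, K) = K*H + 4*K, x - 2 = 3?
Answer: 2108948/849 + 2*I*sqrt(3)/283 ≈ 2484.0 + 0.012241*I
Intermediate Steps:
x = 5 (x = 2 + 3 = 5)
J(H, K) = 4*K + H*K (J(H, K) = H*K + 4*K = 4*K + H*K)
Q(C) = 9*sqrt(-3 + 9*C) (Q(C) = 9*sqrt(C*(4 + 5) - 3) = 9*sqrt(C*9 - 3) = 9*sqrt(9*C - 3) = 9*sqrt(-3 + 9*C))
X(d) = -2/(-48 + d) (X(d) = -2/(d - 48) = -2/(-48 + d))
h + X(Q(0)) = 2484 - 2/(-48 + 9*sqrt(-3 + 9*0)) = 2484 - 2/(-48 + 9*sqrt(-3 + 0)) = 2484 - 2/(-48 + 9*sqrt(-3)) = 2484 - 2/(-48 + 9*(I*sqrt(3))) = 2484 - 2/(-48 + 9*I*sqrt(3))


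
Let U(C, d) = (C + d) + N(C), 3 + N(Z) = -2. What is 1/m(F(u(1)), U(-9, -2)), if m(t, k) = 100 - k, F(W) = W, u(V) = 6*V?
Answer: 1/116 ≈ 0.0086207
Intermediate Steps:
N(Z) = -5 (N(Z) = -3 - 2 = -5)
U(C, d) = -5 + C + d (U(C, d) = (C + d) - 5 = -5 + C + d)
1/m(F(u(1)), U(-9, -2)) = 1/(100 - (-5 - 9 - 2)) = 1/(100 - 1*(-16)) = 1/(100 + 16) = 1/116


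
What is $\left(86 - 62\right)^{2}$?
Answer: $576$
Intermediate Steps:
$\left(86 - 62\right)^{2} = 24^{2} = 576$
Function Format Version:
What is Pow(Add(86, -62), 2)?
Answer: 576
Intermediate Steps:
Pow(Add(86, -62), 2) = Pow(24, 2) = 576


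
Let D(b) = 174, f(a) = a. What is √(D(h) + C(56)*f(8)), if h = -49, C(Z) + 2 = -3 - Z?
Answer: I*√314 ≈ 17.72*I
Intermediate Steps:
C(Z) = -5 - Z (C(Z) = -2 + (-3 - Z) = -5 - Z)
√(D(h) + C(56)*f(8)) = √(174 + (-5 - 1*56)*8) = √(174 + (-5 - 56)*8) = √(174 - 61*8) = √(174 - 488) = √(-314) = I*√314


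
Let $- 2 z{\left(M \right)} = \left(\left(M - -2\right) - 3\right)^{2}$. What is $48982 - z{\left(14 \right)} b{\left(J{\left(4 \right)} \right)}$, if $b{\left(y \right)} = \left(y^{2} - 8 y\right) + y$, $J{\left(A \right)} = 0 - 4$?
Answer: $52700$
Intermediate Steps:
$z{\left(M \right)} = - \frac{\left(-1 + M\right)^{2}}{2}$ ($z{\left(M \right)} = - \frac{\left(\left(M - -2\right) - 3\right)^{2}}{2} = - \frac{\left(\left(M + 2\right) - 3\right)^{2}}{2} = - \frac{\left(\left(2 + M\right) - 3\right)^{2}}{2} = - \frac{\left(-1 + M\right)^{2}}{2}$)
$J{\left(A \right)} = -4$
$b{\left(y \right)} = y^{2} - 7 y$
$48982 - z{\left(14 \right)} b{\left(J{\left(4 \right)} \right)} = 48982 - - \frac{\left(-1 + 14\right)^{2}}{2} \left(- 4 \left(-7 - 4\right)\right) = 48982 - - \frac{13^{2}}{2} \left(\left(-4\right) \left(-11\right)\right) = 48982 - \left(- \frac{1}{2}\right) 169 \cdot 44 = 48982 - \left(- \frac{169}{2}\right) 44 = 48982 - -3718 = 48982 + 3718 = 52700$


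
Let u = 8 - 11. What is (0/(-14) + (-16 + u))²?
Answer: 361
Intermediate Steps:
u = -3
(0/(-14) + (-16 + u))² = (0/(-14) + (-16 - 3))² = (0*(-1/14) - 19)² = (0 - 19)² = (-19)² = 361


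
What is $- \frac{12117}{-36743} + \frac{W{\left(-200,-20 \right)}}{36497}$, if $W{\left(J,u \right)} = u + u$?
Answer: $\frac{62966347}{191572753} \approx 0.32868$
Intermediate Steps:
$W{\left(J,u \right)} = 2 u$
$- \frac{12117}{-36743} + \frac{W{\left(-200,-20 \right)}}{36497} = - \frac{12117}{-36743} + \frac{2 \left(-20\right)}{36497} = \left(-12117\right) \left(- \frac{1}{36743}\right) - \frac{40}{36497} = \frac{1731}{5249} - \frac{40}{36497} = \frac{62966347}{191572753}$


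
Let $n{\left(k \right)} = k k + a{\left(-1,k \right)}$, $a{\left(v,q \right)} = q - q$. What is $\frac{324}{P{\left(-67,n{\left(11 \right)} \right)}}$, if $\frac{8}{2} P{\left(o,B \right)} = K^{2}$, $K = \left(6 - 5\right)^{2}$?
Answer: $1296$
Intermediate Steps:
$a{\left(v,q \right)} = 0$
$K = 1$ ($K = 1^{2} = 1$)
$n{\left(k \right)} = k^{2}$ ($n{\left(k \right)} = k k + 0 = k^{2} + 0 = k^{2}$)
$P{\left(o,B \right)} = \frac{1}{4}$ ($P{\left(o,B \right)} = \frac{1^{2}}{4} = \frac{1}{4} \cdot 1 = \frac{1}{4}$)
$\frac{324}{P{\left(-67,n{\left(11 \right)} \right)}} = 324 \frac{1}{\frac{1}{4}} = 324 \cdot 4 = 1296$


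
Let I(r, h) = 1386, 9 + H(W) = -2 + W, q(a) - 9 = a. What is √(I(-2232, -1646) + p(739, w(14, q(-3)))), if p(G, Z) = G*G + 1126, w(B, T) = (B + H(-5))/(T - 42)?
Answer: √548633 ≈ 740.70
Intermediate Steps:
q(a) = 9 + a
H(W) = -11 + W (H(W) = -9 + (-2 + W) = -11 + W)
w(B, T) = (-16 + B)/(-42 + T) (w(B, T) = (B + (-11 - 5))/(T - 42) = (B - 16)/(-42 + T) = (-16 + B)/(-42 + T))
p(G, Z) = 1126 + G² (p(G, Z) = G² + 1126 = 1126 + G²)
√(I(-2232, -1646) + p(739, w(14, q(-3)))) = √(1386 + (1126 + 739²)) = √(1386 + (1126 + 546121)) = √(1386 + 547247) = √548633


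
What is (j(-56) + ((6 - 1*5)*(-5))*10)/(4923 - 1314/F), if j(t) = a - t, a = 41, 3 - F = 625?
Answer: 14617/1531710 ≈ 0.0095429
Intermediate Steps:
F = -622 (F = 3 - 1*625 = 3 - 625 = -622)
j(t) = 41 - t
(j(-56) + ((6 - 1*5)*(-5))*10)/(4923 - 1314/F) = ((41 - 1*(-56)) + ((6 - 1*5)*(-5))*10)/(4923 - 1314/(-622)) = ((41 + 56) + ((6 - 5)*(-5))*10)/(4923 - 1314*(-1/622)) = (97 + (1*(-5))*10)/(4923 + 657/311) = (97 - 5*10)/(1531710/311) = (97 - 50)*(311/1531710) = 47*(311/1531710) = 14617/1531710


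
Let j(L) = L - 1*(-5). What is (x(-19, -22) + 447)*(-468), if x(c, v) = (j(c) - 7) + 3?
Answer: -200772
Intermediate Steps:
j(L) = 5 + L (j(L) = L + 5 = 5 + L)
x(c, v) = 1 + c (x(c, v) = ((5 + c) - 7) + 3 = (-2 + c) + 3 = 1 + c)
(x(-19, -22) + 447)*(-468) = ((1 - 19) + 447)*(-468) = (-18 + 447)*(-468) = 429*(-468) = -200772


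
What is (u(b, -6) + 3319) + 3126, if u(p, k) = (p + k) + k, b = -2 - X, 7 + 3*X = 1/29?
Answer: 559699/87 ≈ 6433.3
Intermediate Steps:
X = -202/87 (X = -7/3 + (1/3)/29 = -7/3 + (1/3)*(1/29) = -7/3 + 1/87 = -202/87 ≈ -2.3218)
b = 28/87 (b = -2 - 1*(-202/87) = -2 + 202/87 = 28/87 ≈ 0.32184)
u(p, k) = p + 2*k (u(p, k) = (k + p) + k = p + 2*k)
(u(b, -6) + 3319) + 3126 = ((28/87 + 2*(-6)) + 3319) + 3126 = ((28/87 - 12) + 3319) + 3126 = (-1016/87 + 3319) + 3126 = 287737/87 + 3126 = 559699/87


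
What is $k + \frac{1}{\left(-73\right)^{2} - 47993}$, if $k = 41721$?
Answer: $\frac{1779984743}{42664} \approx 41721.0$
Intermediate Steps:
$k + \frac{1}{\left(-73\right)^{2} - 47993} = 41721 + \frac{1}{\left(-73\right)^{2} - 47993} = 41721 + \frac{1}{5329 - 47993} = 41721 + \frac{1}{-42664} = 41721 - \frac{1}{42664} = \frac{1779984743}{42664}$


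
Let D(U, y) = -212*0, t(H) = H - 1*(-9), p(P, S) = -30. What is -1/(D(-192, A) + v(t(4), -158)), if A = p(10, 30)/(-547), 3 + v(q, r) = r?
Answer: 1/161 ≈ 0.0062112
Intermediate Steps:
t(H) = 9 + H (t(H) = H + 9 = 9 + H)
v(q, r) = -3 + r
A = 30/547 (A = -30/(-547) = -30*(-1/547) = 30/547 ≈ 0.054845)
D(U, y) = 0
-1/(D(-192, A) + v(t(4), -158)) = -1/(0 + (-3 - 158)) = -1/(0 - 161) = -1/(-161) = -1*(-1/161) = 1/161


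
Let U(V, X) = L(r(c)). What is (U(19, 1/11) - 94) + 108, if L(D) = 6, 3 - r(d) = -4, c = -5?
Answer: 20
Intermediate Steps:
r(d) = 7 (r(d) = 3 - 1*(-4) = 3 + 4 = 7)
U(V, X) = 6
(U(19, 1/11) - 94) + 108 = (6 - 94) + 108 = -88 + 108 = 20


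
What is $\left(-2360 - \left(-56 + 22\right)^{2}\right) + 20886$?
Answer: $17370$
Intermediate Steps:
$\left(-2360 - \left(-56 + 22\right)^{2}\right) + 20886 = \left(-2360 - \left(-34\right)^{2}\right) + 20886 = \left(-2360 - 1156\right) + 20886 = -3516 + 20886 = 17370$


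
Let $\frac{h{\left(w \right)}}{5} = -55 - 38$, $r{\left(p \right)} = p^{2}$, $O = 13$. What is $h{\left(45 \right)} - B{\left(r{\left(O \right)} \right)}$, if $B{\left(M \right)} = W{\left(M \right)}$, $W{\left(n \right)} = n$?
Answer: $-634$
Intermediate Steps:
$B{\left(M \right)} = M$
$h{\left(w \right)} = -465$ ($h{\left(w \right)} = 5 \left(-55 - 38\right) = 5 \left(-93\right) = -465$)
$h{\left(45 \right)} - B{\left(r{\left(O \right)} \right)} = -465 - 13^{2} = -465 - 169 = -634$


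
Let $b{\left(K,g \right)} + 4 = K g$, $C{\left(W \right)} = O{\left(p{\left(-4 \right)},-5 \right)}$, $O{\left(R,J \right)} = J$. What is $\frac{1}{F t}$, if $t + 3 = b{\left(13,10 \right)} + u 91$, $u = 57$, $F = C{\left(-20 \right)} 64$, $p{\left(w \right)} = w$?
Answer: $- \frac{1}{1699200} \approx -5.8851 \cdot 10^{-7}$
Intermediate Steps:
$C{\left(W \right)} = -5$
$b{\left(K,g \right)} = -4 + K g$
$F = -320$ ($F = \left(-5\right) 64 = -320$)
$t = 5310$ ($t = -3 + \left(\left(-4 + 13 \cdot 10\right) + 57 \cdot 91\right) = -3 + \left(\left(-4 + 130\right) + 5187\right) = -3 + \left(126 + 5187\right) = -3 + 5313 = 5310$)
$\frac{1}{F t} = \frac{1}{\left(-320\right) 5310} = \left(- \frac{1}{320}\right) \frac{1}{5310} = - \frac{1}{1699200}$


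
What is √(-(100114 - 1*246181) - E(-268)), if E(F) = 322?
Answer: √145745 ≈ 381.77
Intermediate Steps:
√(-(100114 - 1*246181) - E(-268)) = √(-(100114 - 1*246181) - 1*322) = √(-(100114 - 246181) - 322) = √(-1*(-146067) - 322) = √(146067 - 322) = √145745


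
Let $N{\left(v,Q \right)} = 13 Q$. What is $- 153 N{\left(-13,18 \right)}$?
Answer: $-35802$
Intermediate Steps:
$- 153 N{\left(-13,18 \right)} = - 153 \cdot 13 \cdot 18 = \left(-153\right) 234 = -35802$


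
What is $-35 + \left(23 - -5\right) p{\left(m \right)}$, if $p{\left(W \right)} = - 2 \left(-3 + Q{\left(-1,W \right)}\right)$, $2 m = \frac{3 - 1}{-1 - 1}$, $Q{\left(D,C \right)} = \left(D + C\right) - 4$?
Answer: $441$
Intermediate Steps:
$Q{\left(D,C \right)} = -4 + C + D$ ($Q{\left(D,C \right)} = \left(C + D\right) - 4 = -4 + C + D$)
$m = - \frac{1}{2}$ ($m = \frac{\left(3 - 1\right) \frac{1}{-1 - 1}}{2} = \frac{2 \frac{1}{-2}}{2} = \frac{2 \left(- \frac{1}{2}\right)}{2} = \frac{1}{2} \left(-1\right) = - \frac{1}{2} \approx -0.5$)
$p{\left(W \right)} = 16 - 2 W$ ($p{\left(W \right)} = - 2 \left(-3 - \left(5 - W\right)\right) = - 2 \left(-3 + \left(-5 + W\right)\right) = - 2 \left(-8 + W\right) = 16 - 2 W$)
$-35 + \left(23 - -5\right) p{\left(m \right)} = -35 + \left(23 - -5\right) \left(16 - -1\right) = -35 + \left(23 + 5\right) \left(16 + 1\right) = -35 + 28 \cdot 17 = -35 + 476 = 441$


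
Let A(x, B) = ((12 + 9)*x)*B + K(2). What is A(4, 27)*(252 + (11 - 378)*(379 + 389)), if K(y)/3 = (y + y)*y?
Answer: -645436368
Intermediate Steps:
K(y) = 6*y**2 (K(y) = 3*((y + y)*y) = 3*((2*y)*y) = 3*(2*y**2) = 6*y**2)
A(x, B) = 24 + 21*B*x (A(x, B) = ((12 + 9)*x)*B + 6*2**2 = (21*x)*B + 6*4 = 21*B*x + 24 = 24 + 21*B*x)
A(4, 27)*(252 + (11 - 378)*(379 + 389)) = (24 + 21*27*4)*(252 + (11 - 378)*(379 + 389)) = (24 + 2268)*(252 - 367*768) = 2292*(252 - 281856) = 2292*(-281604) = -645436368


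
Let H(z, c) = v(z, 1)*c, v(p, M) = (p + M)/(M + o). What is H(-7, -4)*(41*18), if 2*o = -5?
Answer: -11808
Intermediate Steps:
o = -5/2 (o = (1/2)*(-5) = -5/2 ≈ -2.5000)
v(p, M) = (M + p)/(-5/2 + M) (v(p, M) = (p + M)/(M - 5/2) = (M + p)/(-5/2 + M))
H(z, c) = c*(-2/3 - 2*z/3) (H(z, c) = (2*(1 + z)/(-5 + 2*1))*c = (2*(1 + z)/(-5 + 2))*c = (2*(1 + z)/(-3))*c = (2*(-1/3)*(1 + z))*c = (-2/3 - 2*z/3)*c = c*(-2/3 - 2*z/3))
H(-7, -4)*(41*18) = ((2/3)*(-4)*(-1 - 1*(-7)))*(41*18) = ((2/3)*(-4)*(-1 + 7))*738 = ((2/3)*(-4)*6)*738 = -16*738 = -11808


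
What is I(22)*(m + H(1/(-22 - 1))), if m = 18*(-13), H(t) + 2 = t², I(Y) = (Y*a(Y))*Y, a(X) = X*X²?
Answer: -643394879776/529 ≈ -1.2162e+9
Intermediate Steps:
a(X) = X³
I(Y) = Y⁵ (I(Y) = (Y*Y³)*Y = Y⁴*Y = Y⁵)
H(t) = -2 + t²
m = -234
I(22)*(m + H(1/(-22 - 1))) = 22⁵*(-234 + (-2 + (1/(-22 - 1))²)) = 5153632*(-234 + (-2 + (1/(-23))²)) = 5153632*(-234 + (-2 + (-1/23)²)) = 5153632*(-234 + (-2 + 1/529)) = 5153632*(-234 - 1057/529) = 5153632*(-124843/529) = -643394879776/529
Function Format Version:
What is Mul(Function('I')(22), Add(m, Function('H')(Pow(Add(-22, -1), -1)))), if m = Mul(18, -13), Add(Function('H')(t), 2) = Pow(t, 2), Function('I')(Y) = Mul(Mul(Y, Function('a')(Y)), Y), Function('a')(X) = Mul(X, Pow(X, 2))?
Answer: Rational(-643394879776, 529) ≈ -1.2162e+9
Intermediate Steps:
Function('a')(X) = Pow(X, 3)
Function('I')(Y) = Pow(Y, 5) (Function('I')(Y) = Mul(Mul(Y, Pow(Y, 3)), Y) = Mul(Pow(Y, 4), Y) = Pow(Y, 5))
Function('H')(t) = Add(-2, Pow(t, 2))
m = -234
Mul(Function('I')(22), Add(m, Function('H')(Pow(Add(-22, -1), -1)))) = Mul(Pow(22, 5), Add(-234, Add(-2, Pow(Pow(Add(-22, -1), -1), 2)))) = Mul(5153632, Add(-234, Add(-2, Pow(Pow(-23, -1), 2)))) = Mul(5153632, Add(-234, Add(-2, Pow(Rational(-1, 23), 2)))) = Mul(5153632, Add(-234, Add(-2, Rational(1, 529)))) = Mul(5153632, Add(-234, Rational(-1057, 529))) = Mul(5153632, Rational(-124843, 529)) = Rational(-643394879776, 529)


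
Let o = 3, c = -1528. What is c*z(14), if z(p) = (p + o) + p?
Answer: -47368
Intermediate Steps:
z(p) = 3 + 2*p (z(p) = (p + 3) + p = (3 + p) + p = 3 + 2*p)
c*z(14) = -1528*(3 + 2*14) = -1528*(3 + 28) = -1528*31 = -47368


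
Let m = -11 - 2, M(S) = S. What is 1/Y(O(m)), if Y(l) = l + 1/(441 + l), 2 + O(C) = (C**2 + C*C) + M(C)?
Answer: 764/246773 ≈ 0.0030960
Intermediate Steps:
m = -13
O(C) = -2 + C + 2*C**2 (O(C) = -2 + ((C**2 + C*C) + C) = -2 + ((C**2 + C**2) + C) = -2 + (2*C**2 + C) = -2 + (C + 2*C**2) = -2 + C + 2*C**2)
1/Y(O(m)) = 1/((1 + (-2 - 13 + 2*(-13)**2)**2 + 441*(-2 - 13 + 2*(-13)**2))/(441 + (-2 - 13 + 2*(-13)**2))) = 1/((1 + (-2 - 13 + 2*169)**2 + 441*(-2 - 13 + 2*169))/(441 + (-2 - 13 + 2*169))) = 1/((1 + (-2 - 13 + 338)**2 + 441*(-2 - 13 + 338))/(441 + (-2 - 13 + 338))) = 1/((1 + 323**2 + 441*323)/(441 + 323)) = 1/((1 + 104329 + 142443)/764) = 1/((1/764)*246773) = 1/(246773/764) = 764/246773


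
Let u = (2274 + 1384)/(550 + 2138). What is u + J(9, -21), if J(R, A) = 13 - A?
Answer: 47525/1344 ≈ 35.361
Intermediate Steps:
u = 1829/1344 (u = 3658/2688 = 3658*(1/2688) = 1829/1344 ≈ 1.3609)
u + J(9, -21) = 1829/1344 + (13 - 1*(-21)) = 1829/1344 + (13 + 21) = 1829/1344 + 34 = 47525/1344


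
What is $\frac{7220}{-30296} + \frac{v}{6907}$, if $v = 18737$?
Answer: $\frac{129446903}{52313618} \approx 2.4744$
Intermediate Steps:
$\frac{7220}{-30296} + \frac{v}{6907} = \frac{7220}{-30296} + \frac{18737}{6907} = 7220 \left(- \frac{1}{30296}\right) + 18737 \cdot \frac{1}{6907} = - \frac{1805}{7574} + \frac{18737}{6907} = \frac{129446903}{52313618}$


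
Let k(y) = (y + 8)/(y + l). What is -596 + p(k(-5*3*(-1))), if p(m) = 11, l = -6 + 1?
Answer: -585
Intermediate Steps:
l = -5
k(y) = (8 + y)/(-5 + y) (k(y) = (y + 8)/(y - 5) = (8 + y)/(-5 + y))
-596 + p(k(-5*3*(-1))) = -596 + 11 = -585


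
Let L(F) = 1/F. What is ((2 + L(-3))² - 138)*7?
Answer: -8519/9 ≈ -946.56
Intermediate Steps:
((2 + L(-3))² - 138)*7 = ((2 + 1/(-3))² - 138)*7 = ((2 - ⅓)² - 138)*7 = ((5/3)² - 138)*7 = (25/9 - 138)*7 = -1217/9*7 = -8519/9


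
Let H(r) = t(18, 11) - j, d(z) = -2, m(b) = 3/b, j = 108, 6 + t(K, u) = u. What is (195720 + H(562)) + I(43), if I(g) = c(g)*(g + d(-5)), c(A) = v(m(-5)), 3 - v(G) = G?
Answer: 978823/5 ≈ 1.9576e+5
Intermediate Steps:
t(K, u) = -6 + u
v(G) = 3 - G
H(r) = -103 (H(r) = (-6 + 11) - 1*108 = 5 - 108 = -103)
c(A) = 18/5 (c(A) = 3 - 3/(-5) = 3 - 3*(-1)/5 = 3 - 1*(-⅗) = 3 + ⅗ = 18/5)
I(g) = -36/5 + 18*g/5 (I(g) = 18*(g - 2)/5 = 18*(-2 + g)/5 = -36/5 + 18*g/5)
(195720 + H(562)) + I(43) = (195720 - 103) + (-36/5 + (18/5)*43) = 195617 + (-36/5 + 774/5) = 195617 + 738/5 = 978823/5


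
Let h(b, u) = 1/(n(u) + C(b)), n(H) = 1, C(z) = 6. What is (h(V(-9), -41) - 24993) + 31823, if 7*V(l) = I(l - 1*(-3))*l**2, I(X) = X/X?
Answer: 47811/7 ≈ 6830.1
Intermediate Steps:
I(X) = 1
V(l) = l**2/7 (V(l) = (1*l**2)/7 = l**2/7)
h(b, u) = 1/7 (h(b, u) = 1/(1 + 6) = 1/7)
(h(V(-9), -41) - 24993) + 31823 = (1/7 - 24993) + 31823 = -174950/7 + 31823 = 47811/7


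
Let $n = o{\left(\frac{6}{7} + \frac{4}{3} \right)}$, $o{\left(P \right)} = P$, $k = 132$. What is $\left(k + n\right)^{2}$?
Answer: $\frac{7941124}{441} \approx 18007.0$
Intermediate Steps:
$n = \frac{46}{21}$ ($n = \frac{6}{7} + \frac{4}{3} = \frac{46}{21} \approx 2.1905$)
$\left(k + n\right)^{2} = \left(132 + \frac{46}{21}\right)^{2} = \left(\frac{2818}{21}\right)^{2} = \frac{7941124}{441}$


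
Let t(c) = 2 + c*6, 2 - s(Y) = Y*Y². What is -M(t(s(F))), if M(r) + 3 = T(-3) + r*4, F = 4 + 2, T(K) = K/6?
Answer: 10263/2 ≈ 5131.5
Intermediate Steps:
T(K) = K/6 (T(K) = K*(⅙) = K/6)
F = 6
s(Y) = 2 - Y³ (s(Y) = 2 - Y*Y² = 2 - Y³)
t(c) = 2 + 6*c
M(r) = -7/2 + 4*r (M(r) = -3 + ((⅙)*(-3) + r*4) = -3 + (-½ + 4*r) = -7/2 + 4*r)
-M(t(s(F))) = -(-7/2 + 4*(2 + 6*(2 - 1*6³))) = -(-7/2 + 4*(2 + 6*(2 - 1*216))) = -(-7/2 + 4*(2 + 6*(2 - 216))) = -(-7/2 + 4*(2 + 6*(-214))) = -(-7/2 + 4*(2 - 1284)) = -(-7/2 + 4*(-1282)) = -(-7/2 - 5128) = -1*(-10263/2) = 10263/2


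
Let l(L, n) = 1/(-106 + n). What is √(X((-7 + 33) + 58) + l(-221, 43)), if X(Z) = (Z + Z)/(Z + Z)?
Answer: √434/21 ≈ 0.99203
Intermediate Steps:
X(Z) = 1 (X(Z) = (2*Z)/((2*Z)) = (2*Z)*(1/(2*Z)) = 1)
√(X((-7 + 33) + 58) + l(-221, 43)) = √(1 + 1/(-106 + 43)) = √(1 + 1/(-63)) = √(1 - 1/63) = √(62/63) = √434/21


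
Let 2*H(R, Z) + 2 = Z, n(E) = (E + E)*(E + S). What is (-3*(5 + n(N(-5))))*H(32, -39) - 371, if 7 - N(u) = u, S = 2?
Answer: 41201/2 ≈ 20601.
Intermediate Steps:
N(u) = 7 - u
n(E) = 2*E*(2 + E) (n(E) = (E + E)*(E + 2) = (2*E)*(2 + E) = 2*E*(2 + E))
H(R, Z) = -1 + Z/2
(-3*(5 + n(N(-5))))*H(32, -39) - 371 = (-3*(5 + 2*(7 - 1*(-5))*(2 + (7 - 1*(-5)))))*(-1 + (½)*(-39)) - 371 = (-3*(5 + 2*(7 + 5)*(2 + (7 + 5))))*(-1 - 39/2) - 371 = -3*(5 + 2*12*(2 + 12))*(-41/2) - 371 = -3*(5 + 2*12*14)*(-41/2) - 371 = -3*(5 + 336)*(-41/2) - 371 = -3*341*(-41/2) - 371 = -1023*(-41/2) - 371 = 41943/2 - 371 = 41201/2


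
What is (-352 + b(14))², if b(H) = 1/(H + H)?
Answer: 97121025/784 ≈ 1.2388e+5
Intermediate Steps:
b(H) = 1/(2*H)
(-352 + b(14))² = (-352 + (½)/14)² = (-352 + (½)*(1/14))² = (-352 + 1/28)² = (-9855/28)² = 97121025/784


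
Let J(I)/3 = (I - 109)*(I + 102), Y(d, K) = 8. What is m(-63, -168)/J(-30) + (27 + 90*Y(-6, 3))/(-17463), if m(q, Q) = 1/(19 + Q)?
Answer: -1113914603/26040685896 ≈ -0.042776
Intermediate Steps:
J(I) = 3*(-109 + I)*(102 + I) (J(I) = 3*((I - 109)*(I + 102)) = 3*((-109 + I)*(102 + I)) = 3*(-109 + I)*(102 + I))
m(-63, -168)/J(-30) + (27 + 90*Y(-6, 3))/(-17463) = 1/((19 - 168)*(-33354 - 21*(-30) + 3*(-30)**2)) + (27 + 90*8)/(-17463) = 1/((-149)*(-33354 + 630 + 3*900)) + (27 + 720)*(-1/17463) = -1/(149*(-33354 + 630 + 2700)) + 747*(-1/17463) = -1/149/(-30024) - 249/5821 = -1/149*(-1/30024) - 249/5821 = 1/4473576 - 249/5821 = -1113914603/26040685896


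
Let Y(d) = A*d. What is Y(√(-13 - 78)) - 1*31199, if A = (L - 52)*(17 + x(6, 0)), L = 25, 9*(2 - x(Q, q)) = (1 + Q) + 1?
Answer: -31199 - 489*I*√91 ≈ -31199.0 - 4664.8*I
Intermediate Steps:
x(Q, q) = 16/9 - Q/9 (x(Q, q) = 2 - ((1 + Q) + 1)/9 = 2 - (2 + Q)/9 = 2 + (-2/9 - Q/9) = 16/9 - Q/9)
A = -489 (A = (25 - 52)*(17 + (16/9 - ⅑*6)) = -27*(17 + (16/9 - ⅔)) = -27*(17 + 10/9) = -27*163/9 = -489)
Y(d) = -489*d
Y(√(-13 - 78)) - 1*31199 = -489*√(-13 - 78) - 1*31199 = -489*I*√91 - 31199 = -31199 - 489*I*√91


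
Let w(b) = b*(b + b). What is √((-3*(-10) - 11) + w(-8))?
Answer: 7*√3 ≈ 12.124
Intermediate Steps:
w(b) = 2*b² (w(b) = b*(2*b) = 2*b²)
√((-3*(-10) - 11) + w(-8)) = √((-3*(-10) - 11) + 2*(-8)²) = √((30 - 11) + 2*64) = √(19 + 128) = √147 = 7*√3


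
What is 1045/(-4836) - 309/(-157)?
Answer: 1330259/759252 ≈ 1.7521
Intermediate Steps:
1045/(-4836) - 309/(-157) = 1045*(-1/4836) - 309*(-1/157) = -1045/4836 + 309/157 = 1330259/759252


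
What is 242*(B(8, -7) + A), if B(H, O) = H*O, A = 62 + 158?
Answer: 39688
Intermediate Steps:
A = 220
242*(B(8, -7) + A) = 242*(8*(-7) + 220) = 242*(-56 + 220) = 242*164 = 39688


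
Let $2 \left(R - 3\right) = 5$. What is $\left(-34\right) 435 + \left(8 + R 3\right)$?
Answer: $- \frac{29531}{2} \approx -14766.0$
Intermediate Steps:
$R = \frac{11}{2}$ ($R = 3 + \frac{1}{2} \cdot 5 = 3 + \frac{5}{2} = \frac{11}{2} \approx 5.5$)
$\left(-34\right) 435 + \left(8 + R 3\right) = \left(-34\right) 435 + \left(8 + \frac{11}{2} \cdot 3\right) = -14790 + \left(8 + \frac{33}{2}\right) = -14790 + \frac{49}{2} = - \frac{29531}{2}$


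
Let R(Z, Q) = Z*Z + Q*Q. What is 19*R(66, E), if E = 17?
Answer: 88255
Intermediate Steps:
R(Z, Q) = Q**2 + Z**2 (R(Z, Q) = Z**2 + Q**2 = Q**2 + Z**2)
19*R(66, E) = 19*(17**2 + 66**2) = 19*(289 + 4356) = 19*4645 = 88255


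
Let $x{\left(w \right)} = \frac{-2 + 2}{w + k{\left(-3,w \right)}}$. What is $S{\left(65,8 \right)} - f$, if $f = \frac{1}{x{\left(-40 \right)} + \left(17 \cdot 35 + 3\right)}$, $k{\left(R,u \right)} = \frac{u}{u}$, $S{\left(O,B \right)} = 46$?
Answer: $\frac{27507}{598} \approx 45.998$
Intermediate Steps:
$k{\left(R,u \right)} = 1$
$x{\left(w \right)} = 0$ ($x{\left(w \right)} = \frac{-2 + 2}{w + 1} = \frac{0}{1 + w} = 0$)
$f = \frac{1}{598}$ ($f = \frac{1}{0 + \left(17 \cdot 35 + 3\right)} = \frac{1}{0 + \left(595 + 3\right)} = \frac{1}{0 + 598} = \frac{1}{598} \approx 0.0016722$)
$S{\left(65,8 \right)} - f = 46 - \frac{1}{598} = \frac{27507}{598}$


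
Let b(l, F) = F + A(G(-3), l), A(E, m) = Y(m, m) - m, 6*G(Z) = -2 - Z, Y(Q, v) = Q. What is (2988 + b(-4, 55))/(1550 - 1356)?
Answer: 3043/194 ≈ 15.686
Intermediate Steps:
G(Z) = -1/3 - Z/6 (G(Z) = (-2 - Z)/6 = -1/3 - Z/6)
A(E, m) = 0 (A(E, m) = m - m = 0)
b(l, F) = F (b(l, F) = F + 0 = F)
(2988 + b(-4, 55))/(1550 - 1356) = (2988 + 55)/(1550 - 1356) = 3043/194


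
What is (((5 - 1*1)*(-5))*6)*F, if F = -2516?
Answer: 301920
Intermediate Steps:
(((5 - 1*1)*(-5))*6)*F = (((5 - 1*1)*(-5))*6)*(-2516) = (((5 - 1)*(-5))*6)*(-2516) = ((4*(-5))*6)*(-2516) = -20*6*(-2516) = -120*(-2516) = 301920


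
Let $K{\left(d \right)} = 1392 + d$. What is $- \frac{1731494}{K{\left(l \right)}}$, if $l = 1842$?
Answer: $- \frac{865747}{1617} \approx -535.4$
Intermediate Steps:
$- \frac{1731494}{K{\left(l \right)}} = - \frac{1731494}{1392 + 1842} = - \frac{1731494}{3234} = \left(-1731494\right) \frac{1}{3234} = - \frac{865747}{1617}$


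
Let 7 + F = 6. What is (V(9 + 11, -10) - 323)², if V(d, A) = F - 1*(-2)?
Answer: 103684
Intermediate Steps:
F = -1 (F = -7 + 6 = -1)
V(d, A) = 1 (V(d, A) = -1 - 1*(-2) = -1 + 2 = 1)
(V(9 + 11, -10) - 323)² = (1 - 323)² = (-322)² = 103684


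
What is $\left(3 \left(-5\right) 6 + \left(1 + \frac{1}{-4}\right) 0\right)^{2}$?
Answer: $8100$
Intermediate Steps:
$\left(3 \left(-5\right) 6 + \left(1 + \frac{1}{-4}\right) 0\right)^{2} = \left(\left(-15\right) 6 + \left(1 - \frac{1}{4}\right) 0\right)^{2} = \left(-90 + \frac{3}{4} \cdot 0\right)^{2} = \left(-90 + 0\right)^{2} = \left(-90\right)^{2} = 8100$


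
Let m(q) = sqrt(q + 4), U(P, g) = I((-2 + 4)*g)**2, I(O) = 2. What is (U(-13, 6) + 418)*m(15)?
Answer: 422*sqrt(19) ≈ 1839.5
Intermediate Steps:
U(P, g) = 4 (U(P, g) = 2**2 = 4)
m(q) = sqrt(4 + q)
(U(-13, 6) + 418)*m(15) = (4 + 418)*sqrt(4 + 15) = 422*sqrt(19)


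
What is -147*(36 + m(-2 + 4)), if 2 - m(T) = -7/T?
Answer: -12201/2 ≈ -6100.5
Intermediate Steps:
m(T) = 2 + 7/T (m(T) = 2 - (-7)/T = 2 + 7/T)
-147*(36 + m(-2 + 4)) = -147*(36 + (2 + 7/(-2 + 4))) = -147*(36 + (2 + 7/2)) = -147*(36 + 11/2) = -147*83/2 = -12201/2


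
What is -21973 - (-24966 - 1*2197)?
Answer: 5190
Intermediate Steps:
-21973 - (-24966 - 1*2197) = -21973 - (-24966 - 2197) = -21973 - 1*(-27163) = -21973 + 27163 = 5190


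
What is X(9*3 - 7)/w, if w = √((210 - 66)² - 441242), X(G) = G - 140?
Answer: 60*I*√420506/210253 ≈ 0.18505*I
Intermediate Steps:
X(G) = -140 + G
w = I*√420506 (w = √(144² - 441242) = √(20736 - 441242) = √(-420506) = I*√420506 ≈ 648.46*I)
X(9*3 - 7)/w = (-140 + (9*3 - 7))/((I*√420506)) = (-140 + (27 - 7))*(-I*√420506/420506) = (-140 + 20)*(-I*√420506/420506) = -(-60)*I*√420506/210253 = 60*I*√420506/210253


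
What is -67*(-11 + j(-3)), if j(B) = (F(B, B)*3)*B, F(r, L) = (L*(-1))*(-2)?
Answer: -2881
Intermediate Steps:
F(r, L) = 2*L (F(r, L) = -L*(-2) = 2*L)
j(B) = 6*B² (j(B) = ((2*B)*3)*B = (6*B)*B = 6*B²)
-67*(-11 + j(-3)) = -67*(-11 + 6*(-3)²) = -67*(-11 + 6*9) = -67*(-11 + 54) = -67*43 = -2881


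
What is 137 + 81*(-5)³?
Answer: -9988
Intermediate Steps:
137 + 81*(-5)³ = 137 + 81*(-125) = 137 - 10125 = -9988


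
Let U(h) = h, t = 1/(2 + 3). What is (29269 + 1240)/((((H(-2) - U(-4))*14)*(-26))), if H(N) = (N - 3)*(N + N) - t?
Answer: -152545/43316 ≈ -3.5217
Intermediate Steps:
t = ⅕ (t = 1/5 = ⅕ ≈ 0.20000)
H(N) = -⅕ + 2*N*(-3 + N) (H(N) = (N - 3)*(N + N) - 1*⅕ = (-3 + N)*(2*N) - ⅕ = 2*N*(-3 + N) - ⅕ = -⅕ + 2*N*(-3 + N))
(29269 + 1240)/((((H(-2) - U(-4))*14)*(-26))) = (29269 + 1240)/(((((-⅕ - 6*(-2) + 2*(-2)²) - 1*(-4))*14)*(-26))) = 30509/(((((-⅕ + 12 + 2*4) + 4)*14)*(-26))) = 30509/(((((-⅕ + 12 + 8) + 4)*14)*(-26))) = 30509/((((99/5 + 4)*14)*(-26))) = 30509/((((119/5)*14)*(-26))) = 30509/(((1666/5)*(-26))) = 30509/(-43316/5) = 30509*(-5/43316) = -152545/43316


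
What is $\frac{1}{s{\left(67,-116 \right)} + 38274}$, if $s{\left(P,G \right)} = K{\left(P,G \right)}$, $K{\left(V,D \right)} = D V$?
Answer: $\frac{1}{30502} \approx 3.2785 \cdot 10^{-5}$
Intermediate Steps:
$s{\left(P,G \right)} = G P$
$\frac{1}{s{\left(67,-116 \right)} + 38274} = \frac{1}{\left(-116\right) 67 + 38274} = \frac{1}{-7772 + 38274} = \frac{1}{30502}$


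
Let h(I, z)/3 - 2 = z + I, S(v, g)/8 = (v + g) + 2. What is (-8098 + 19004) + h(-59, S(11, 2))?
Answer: 11095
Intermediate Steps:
S(v, g) = 16 + 8*g + 8*v (S(v, g) = 8*((v + g) + 2) = 8*((g + v) + 2) = 8*(2 + g + v) = 16 + 8*g + 8*v)
h(I, z) = 6 + 3*I + 3*z (h(I, z) = 6 + 3*(z + I) = 6 + 3*(I + z) = 6 + (3*I + 3*z) = 6 + 3*I + 3*z)
(-8098 + 19004) + h(-59, S(11, 2)) = (-8098 + 19004) + (6 + 3*(-59) + 3*(16 + 8*2 + 8*11)) = 10906 + (6 - 177 + 3*(16 + 16 + 88)) = 10906 + (6 - 177 + 3*120) = 10906 + (6 - 177 + 360) = 10906 + 189 = 11095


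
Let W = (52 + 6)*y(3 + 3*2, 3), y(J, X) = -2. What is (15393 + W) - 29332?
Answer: -14055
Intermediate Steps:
W = -116 (W = (52 + 6)*(-2) = 58*(-2) = -116)
(15393 + W) - 29332 = (15393 - 116) - 29332 = 15277 - 29332 = -14055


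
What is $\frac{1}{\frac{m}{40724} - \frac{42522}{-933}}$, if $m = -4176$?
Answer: $\frac{3166291}{143980810} \approx 0.021991$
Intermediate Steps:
$\frac{1}{\frac{m}{40724} - \frac{42522}{-933}} = \frac{1}{- \frac{4176}{40724} - \frac{42522}{-933}} = \frac{1}{\left(-4176\right) \frac{1}{40724} - - \frac{14174}{311}} = \frac{1}{- \frac{1044}{10181} + \frac{14174}{311}} = \frac{1}{\frac{143980810}{3166291}} = \frac{3166291}{143980810}$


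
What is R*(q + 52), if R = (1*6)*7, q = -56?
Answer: -168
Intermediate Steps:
R = 42 (R = 6*7 = 42)
R*(q + 52) = 42*(-56 + 52) = 42*(-4) = -168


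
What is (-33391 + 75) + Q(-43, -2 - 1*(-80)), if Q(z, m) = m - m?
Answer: -33316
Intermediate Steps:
Q(z, m) = 0
(-33391 + 75) + Q(-43, -2 - 1*(-80)) = (-33391 + 75) + 0 = -33316 + 0 = -33316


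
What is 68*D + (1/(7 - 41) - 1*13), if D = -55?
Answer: -127603/34 ≈ -3753.0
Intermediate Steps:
68*D + (1/(7 - 41) - 1*13) = 68*(-55) + (1/(7 - 41) - 1*13) = -3740 + (1/(-34) - 13) = -3740 + (-1/34 - 13) = -3740 - 443/34 = -127603/34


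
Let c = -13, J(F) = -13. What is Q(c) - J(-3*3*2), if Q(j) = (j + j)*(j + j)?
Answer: 689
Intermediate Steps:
Q(j) = 4*j² (Q(j) = (2*j)*(2*j) = 4*j²)
Q(c) - J(-3*3*2) = 4*(-13)² - 1*(-13) = 4*169 + 13 = 676 + 13 = 689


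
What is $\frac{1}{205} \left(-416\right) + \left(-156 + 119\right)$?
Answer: $- \frac{8001}{205} \approx -39.029$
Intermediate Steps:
$\frac{1}{205} \left(-416\right) + \left(-156 + 119\right) = \frac{1}{205} \left(-416\right) - 37 = - \frac{416}{205} - 37 = - \frac{8001}{205}$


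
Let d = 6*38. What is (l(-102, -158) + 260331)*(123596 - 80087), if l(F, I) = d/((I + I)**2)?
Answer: 282760776761769/24964 ≈ 1.1327e+10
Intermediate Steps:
d = 228
l(F, I) = 57/I**2 (l(F, I) = 228/((I + I)**2) = 228/((2*I)**2) = 228/((4*I**2)) = 228*(1/(4*I**2)) = 57/I**2)
(l(-102, -158) + 260331)*(123596 - 80087) = (57/(-158)**2 + 260331)*(123596 - 80087) = (57*(1/24964) + 260331)*43509 = (57/24964 + 260331)*43509 = (6498903141/24964)*43509 = 282760776761769/24964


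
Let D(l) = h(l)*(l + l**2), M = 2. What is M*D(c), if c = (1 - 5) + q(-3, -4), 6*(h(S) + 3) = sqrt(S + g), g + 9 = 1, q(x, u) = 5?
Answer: -12 + 2*I*sqrt(7)/3 ≈ -12.0 + 1.7638*I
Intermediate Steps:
g = -8 (g = -9 + 1 = -8)
h(S) = -3 + sqrt(-8 + S)/6 (h(S) = -3 + sqrt(S - 8)/6 = -3 + sqrt(-8 + S)/6)
c = 1 (c = (1 - 5) + 5 = -4 + 5 = 1)
D(l) = (-3 + sqrt(-8 + l)/6)*(l + l**2)
M*D(c) = 2*((1/6)*1*(1 + 1)*(-18 + sqrt(-8 + 1))) = 2*((1/6)*1*2*(-18 + sqrt(-7))) = 2*((1/6)*1*2*(-18 + I*sqrt(7))) = 2*(-6 + I*sqrt(7)/3) = -12 + 2*I*sqrt(7)/3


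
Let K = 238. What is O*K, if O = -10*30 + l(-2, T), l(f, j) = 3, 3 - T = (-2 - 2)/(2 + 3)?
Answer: -70686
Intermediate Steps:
T = 19/5 (T = 3 - (-2 - 2)/(2 + 3) = 3 - (-4)/5 = 3 - 1*(-4/5) = 3 + 4/5 = 19/5 ≈ 3.8000)
O = -297 (O = -10*30 + 3 = -300 + 3 = -297)
O*K = -297*238 = -70686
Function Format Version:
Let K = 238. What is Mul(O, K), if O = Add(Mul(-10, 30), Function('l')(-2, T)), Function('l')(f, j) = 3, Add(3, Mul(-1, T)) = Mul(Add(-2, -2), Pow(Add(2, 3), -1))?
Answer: -70686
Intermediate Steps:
T = Rational(19, 5) (T = Add(3, Mul(-1, Mul(Add(-2, -2), Pow(Add(2, 3), -1)))) = Add(3, Mul(-1, Mul(-4, Pow(5, -1)))) = Add(3, Mul(-1, Mul(-4, Rational(1, 5)))) = Add(3, Mul(-1, Rational(-4, 5))) = Add(3, Rational(4, 5)) = Rational(19, 5) ≈ 3.8000)
O = -297 (O = Add(Mul(-10, 30), 3) = Add(-300, 3) = -297)
Mul(O, K) = Mul(-297, 238) = -70686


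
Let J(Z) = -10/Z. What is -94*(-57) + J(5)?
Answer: 5356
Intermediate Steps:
-94*(-57) + J(5) = -94*(-57) - 10/5 = 5358 - 10*⅕ = 5358 - 2 = 5356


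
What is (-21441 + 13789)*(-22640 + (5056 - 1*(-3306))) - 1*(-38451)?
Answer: 109293707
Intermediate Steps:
(-21441 + 13789)*(-22640 + (5056 - 1*(-3306))) - 1*(-38451) = -7652*(-22640 + (5056 + 3306)) + 38451 = -7652*(-22640 + 8362) + 38451 = -7652*(-14278) + 38451 = 109255256 + 38451 = 109293707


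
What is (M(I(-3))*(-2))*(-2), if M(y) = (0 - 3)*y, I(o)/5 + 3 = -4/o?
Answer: 100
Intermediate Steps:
I(o) = -15 - 20/o (I(o) = -15 + 5*(-4/o) = -15 - 20/o)
M(y) = -3*y
(M(I(-3))*(-2))*(-2) = (-3*(-15 - 20/(-3))*(-2))*(-2) = (-3*(-15 - 20*(-1/3))*(-2))*(-2) = (-3*(-15 + 20/3)*(-2))*(-2) = (-3*(-25/3)*(-2))*(-2) = (25*(-2))*(-2) = -50*(-2) = 100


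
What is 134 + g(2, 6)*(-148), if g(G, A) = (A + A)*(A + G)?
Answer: -14074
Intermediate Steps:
g(G, A) = 2*A*(A + G) (g(G, A) = (2*A)*(A + G) = 2*A*(A + G))
134 + g(2, 6)*(-148) = 134 + (2*6*(6 + 2))*(-148) = 134 + (2*6*8)*(-148) = 134 + 96*(-148) = 134 - 14208 = -14074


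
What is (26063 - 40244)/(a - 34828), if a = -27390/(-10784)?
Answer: 76463952/187778881 ≈ 0.40720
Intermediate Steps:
a = 13695/5392 (a = -27390*(-1/10784) = 13695/5392 ≈ 2.5399)
(26063 - 40244)/(a - 34828) = (26063 - 40244)/(13695/5392 - 34828) = -14181/(-187778881/5392) = -14181*(-5392/187778881) = 76463952/187778881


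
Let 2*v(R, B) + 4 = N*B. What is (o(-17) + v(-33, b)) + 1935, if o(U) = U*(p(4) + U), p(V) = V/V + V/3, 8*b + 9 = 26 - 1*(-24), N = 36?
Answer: 27295/12 ≈ 2274.6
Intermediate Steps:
b = 41/8 (b = -9/8 + (26 - 1*(-24))/8 = -9/8 + (26 + 24)/8 = -9/8 + (1/8)*50 = -9/8 + 25/4 = 41/8 ≈ 5.1250)
p(V) = 1 + V/3 (p(V) = 1 + V*(1/3) = 1 + V/3)
o(U) = U*(7/3 + U) (o(U) = U*((1 + (1/3)*4) + U) = U*((1 + 4/3) + U) = U*(7/3 + U))
v(R, B) = -2 + 18*B (v(R, B) = -2 + (36*B)/2 = -2 + 18*B)
(o(-17) + v(-33, b)) + 1935 = ((1/3)*(-17)*(7 + 3*(-17)) + (-2 + 18*(41/8))) + 1935 = ((1/3)*(-17)*(7 - 51) + (-2 + 369/4)) + 1935 = ((1/3)*(-17)*(-44) + 361/4) + 1935 = (748/3 + 361/4) + 1935 = 4075/12 + 1935 = 27295/12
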